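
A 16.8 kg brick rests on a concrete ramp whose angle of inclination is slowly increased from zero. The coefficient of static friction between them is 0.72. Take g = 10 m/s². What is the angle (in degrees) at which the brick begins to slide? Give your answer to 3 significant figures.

35.8°

At the threshold of sliding, static friction is at its maximum μ_s N and exactly balances the weight component along the incline: mg sin θ = μ_s mg cos θ.
Hence tan θ = μ_s = 0.72, so θ = arctan(0.72) = 35.7539°.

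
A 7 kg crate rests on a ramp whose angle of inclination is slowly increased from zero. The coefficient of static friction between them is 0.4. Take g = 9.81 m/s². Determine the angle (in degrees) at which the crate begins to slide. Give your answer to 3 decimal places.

21.801°

At the threshold of sliding, static friction is at its maximum μ_s N and exactly balances the weight component along the incline: mg sin θ = μ_s mg cos θ.
Hence tan θ = μ_s = 0.4, so θ = arctan(0.4) = 21.8014°.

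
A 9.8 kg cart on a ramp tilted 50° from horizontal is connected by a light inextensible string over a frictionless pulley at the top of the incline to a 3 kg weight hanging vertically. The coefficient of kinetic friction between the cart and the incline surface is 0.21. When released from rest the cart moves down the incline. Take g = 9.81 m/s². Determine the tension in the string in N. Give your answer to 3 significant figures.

36.8 N

For the cart on the incline: the weight component along the slope is m₁g sin 50° = 9.8 × 9.81 × 0.7660 = 73.642 N and the normal force is N = m₁g cos 50° = 61.796 N.
Kinetic friction opposes the cart's motion down the incline: f = μN = 0.21 × 61.796 = 12.977 N acting up the slope.
Newton's second law for the cart (down-slope positive): 73.642 − 12.977 − T = 9.8 a. For the hanging weight (upward positive): T − 3 × 9.81 = 3 a.
Adding the two equations eliminates T: 31.235 = 12.8 a, so a = 2.4402 m/s².
Then from the hanging weight's equation, T = 3 × (9.81 + 2.4402) = 36.751 N.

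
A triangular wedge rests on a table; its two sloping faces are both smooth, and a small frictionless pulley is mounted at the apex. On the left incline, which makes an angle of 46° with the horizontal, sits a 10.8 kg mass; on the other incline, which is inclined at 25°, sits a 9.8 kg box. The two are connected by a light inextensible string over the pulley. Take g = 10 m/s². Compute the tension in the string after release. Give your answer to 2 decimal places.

58.67 N

Resolve each weight along its own incline: the 10.8 kg mass has component 10.8 × 10 × sin 46° = 77.689 N down its slope, and the 9.8 kg mass has 9.8 × 10 × sin 25° = 41.417 N down its slope.
The 10.8 kg side's 77.689 N exceeds the other side's 41.417 N, so that mass slides down and the 9.8 kg mass slides up. Taking that direction as positive, Newton's second law for the whole system gives 77.689 − 41.417 = (10.8 + 9.8) a, so a = 36.272 / 20.6 = 1.7608 m/s².
For the 9.8 kg mass (up-slope positive): T − 41.417 = 9.8 × 1.7608, so T = 58.673 N.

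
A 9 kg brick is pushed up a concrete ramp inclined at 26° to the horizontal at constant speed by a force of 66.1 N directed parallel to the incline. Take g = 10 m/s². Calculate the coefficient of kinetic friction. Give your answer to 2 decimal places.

0.33

At constant speed ΣF = 0 along the incline. The applied 66.1 N acts up the slope; the weight component mg sin 26° = 39.453 N and kinetic friction μN both act down the slope.
So 66.1 = 39.453 + μ × 80.891, giving μ = (66.1 − 39.453) / 80.891 = 0.3294.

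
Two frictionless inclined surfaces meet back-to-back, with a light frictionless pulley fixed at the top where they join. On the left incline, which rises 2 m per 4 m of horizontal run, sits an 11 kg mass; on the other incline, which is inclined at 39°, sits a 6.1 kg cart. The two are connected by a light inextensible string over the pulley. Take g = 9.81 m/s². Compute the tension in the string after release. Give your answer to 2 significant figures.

41 N

Resolve each weight along its own incline: the 11 kg mass has component 11 × 9.81 × sin 26.57° = 48.259 N down its slope, and the 6.1 kg mass has 6.1 × 9.81 × sin 39° = 37.659 N down its slope.
The 11 kg side's 48.259 N exceeds the other side's 37.659 N, so that mass slides down and the 6.1 kg mass slides up. Taking that direction as positive, Newton's second law for the whole system gives 48.259 − 37.659 = (11 + 6.1) a, so a = 10.600 / 17.1 = 0.6199 m/s².
For the 6.1 kg mass (up-slope positive): T − 37.659 = 6.1 × 0.6199, so T = 41.440 N.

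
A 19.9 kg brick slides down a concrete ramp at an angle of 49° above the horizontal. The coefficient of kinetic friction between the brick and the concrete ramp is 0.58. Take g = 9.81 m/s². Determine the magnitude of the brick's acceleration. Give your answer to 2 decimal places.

3.67 m/s²

Resolving the weight along the incline: the component pulling the brick down the slope is mg sin 49° = 19.9 × 9.81 × 0.7547 = 147.332 N, and the normal force is N = mg cos 49° = 19.9 × 9.81 × 0.6561 = 128.083 N.
Kinetic friction acts up the slope with magnitude f = μN = 0.58 × 128.083 = 74.288 N.
Net force along the incline is 147.332 − 74.288 = 73.044 N, so a = 73.044 / 19.9 = 3.6706 m/s².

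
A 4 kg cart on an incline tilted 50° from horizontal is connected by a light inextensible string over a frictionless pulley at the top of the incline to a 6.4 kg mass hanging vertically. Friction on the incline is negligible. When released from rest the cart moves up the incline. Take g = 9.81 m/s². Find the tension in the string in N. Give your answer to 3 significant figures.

For the cart on the incline: the weight component along the slope is m₁g sin 50° = 4 × 9.81 × 0.7660 = 30.058 N and the normal force is N = m₁g cos 50° = 25.223 N.
Newton's second law for the cart (up-slope positive): T − 30.058 = 4 a. For the hanging mass (downward positive): 6.4 × 9.81 − T = 6.4 a.
Adding the two equations eliminates T: 32.726 = 10.4 a, so a = 3.1467 m/s².
Then from the hanging mass's equation, T = 6.4 × (9.81 − 3.1467) = 42.645 N.

42.6 N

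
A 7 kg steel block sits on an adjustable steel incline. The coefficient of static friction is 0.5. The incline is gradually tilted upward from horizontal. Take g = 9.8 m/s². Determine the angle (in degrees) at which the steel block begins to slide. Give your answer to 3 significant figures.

26.6°

At the threshold of sliding, static friction is at its maximum μ_s N and exactly balances the weight component along the incline: mg sin θ = μ_s mg cos θ.
Hence tan θ = μ_s = 0.5, so θ = arctan(0.5) = 26.5651°.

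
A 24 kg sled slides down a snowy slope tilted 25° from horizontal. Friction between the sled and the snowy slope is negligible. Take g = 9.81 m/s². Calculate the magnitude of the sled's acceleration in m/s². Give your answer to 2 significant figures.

4.1 m/s²

Resolving the weight along the incline: the component pulling the sled down the slope is mg sin 25° = 24 × 9.81 × 0.4226 = 99.497 N, and the normal force is N = mg cos 25° = 24 × 9.81 × 0.9063 = 213.379 N.
With no friction the net force along the incline is 99.497 N, so a = g sin 25° = 99.497 / 24 = 4.1457 m/s².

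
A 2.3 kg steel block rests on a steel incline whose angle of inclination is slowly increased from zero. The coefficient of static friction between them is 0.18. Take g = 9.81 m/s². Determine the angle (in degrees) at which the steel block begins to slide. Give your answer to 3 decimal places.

At the threshold of sliding, static friction is at its maximum μ_s N and exactly balances the weight component along the incline: mg sin θ = μ_s mg cos θ.
Hence tan θ = μ_s = 0.18, so θ = arctan(0.18) = 10.2040°.

10.204°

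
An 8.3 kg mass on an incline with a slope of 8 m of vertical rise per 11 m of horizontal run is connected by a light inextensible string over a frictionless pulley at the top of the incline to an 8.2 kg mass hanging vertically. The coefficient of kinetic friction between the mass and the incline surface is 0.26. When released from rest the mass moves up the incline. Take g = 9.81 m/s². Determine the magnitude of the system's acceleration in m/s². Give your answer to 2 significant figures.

0.94 m/s²

For the mass on the incline: the weight component along the slope is m₁g sin 36.03° = 8.3 × 9.81 × 0.5882 = 47.893 N and the normal force is N = m₁g cos 36.03° = 65.850 N.
Kinetic friction opposes the mass's motion up the incline: f = μN = 0.26 × 65.850 = 17.121 N acting down the slope.
Newton's second law for the mass (up-slope positive): T − 47.893 − 17.121 = 8.3 a. For the hanging mass (downward positive): 8.2 × 9.81 − T = 8.2 a.
Adding the two equations eliminates T: 15.428 = 16.5 a, so a = 0.9350 m/s².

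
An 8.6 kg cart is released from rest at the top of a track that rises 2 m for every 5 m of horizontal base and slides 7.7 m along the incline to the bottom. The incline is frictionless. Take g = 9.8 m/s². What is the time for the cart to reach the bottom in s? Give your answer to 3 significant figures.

2.06 s

The weight component along the incline is mg sin 21.80° = 31.301 N and the normal force is N = mg cos 21.80° = 78.252 N.
With no friction, a = g sin 21.80° = 3.6396 m/s².
Starting from rest, L = ½at², so t = √(2L/a) = √(2 × 7.7 / 3.6396) = 2.0570 s.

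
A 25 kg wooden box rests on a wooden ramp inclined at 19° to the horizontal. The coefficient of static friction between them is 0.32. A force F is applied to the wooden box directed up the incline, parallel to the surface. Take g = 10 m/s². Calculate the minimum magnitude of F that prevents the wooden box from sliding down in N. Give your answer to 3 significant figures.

5.75 N

The normal force is N = mg cos 19° = 236.380 N. With F at its minimum the wooden box is on the verge of sliding down, so static friction is at its maximum μ_s N = 0.32 × 236.380 = 75.642 N and acts up the slope.
Equilibrium along the incline: F + μ_s N = mg sin 19°, so F = 81.392 − 75.642 = 5.750 N.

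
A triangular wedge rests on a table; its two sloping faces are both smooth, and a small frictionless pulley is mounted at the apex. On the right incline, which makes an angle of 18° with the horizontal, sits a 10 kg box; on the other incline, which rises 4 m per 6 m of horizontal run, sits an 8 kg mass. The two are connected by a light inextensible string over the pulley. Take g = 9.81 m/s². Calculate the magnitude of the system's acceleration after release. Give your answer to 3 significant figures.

Resolve each weight along its own incline: the 10 kg mass has component 10 × 9.81 × sin 18° = 30.315 N down its slope, and the 8 kg mass has 8 × 9.81 × sin 33.69° = 43.533 N down its slope.
The 8 kg side's 43.533 N exceeds the other side's 30.315 N, so that mass slides down and the 10 kg mass slides up. Taking that direction as positive, Newton's second law for the whole system gives 43.533 − 30.315 = (10 + 8) a, so a = 13.218 / 18 = 0.7343 m/s².

0.734 m/s²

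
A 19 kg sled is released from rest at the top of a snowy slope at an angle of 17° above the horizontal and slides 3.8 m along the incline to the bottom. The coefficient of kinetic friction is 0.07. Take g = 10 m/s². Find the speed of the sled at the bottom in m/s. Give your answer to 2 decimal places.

4.14 m/s

The weight component along the incline is mg sin 17° = 55.551 N and the normal force is N = mg cos 17° = 181.698 N.
Friction up the slope is f = μN = 0.07 × 181.698 = 12.719 N, so the net downslope force is 55.551 − 12.719 = 42.832 N and a = 42.832 / 19 = 2.2543 m/s².
Starting from rest over a distance of 3.8 m, v² = 2aL = 2 × 2.2543 × 3.8 = 17.1327, so v = 4.1392 m/s.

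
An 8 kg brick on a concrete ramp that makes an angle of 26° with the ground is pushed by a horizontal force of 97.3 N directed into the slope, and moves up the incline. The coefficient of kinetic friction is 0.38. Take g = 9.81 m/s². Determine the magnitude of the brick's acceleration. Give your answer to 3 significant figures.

1.25 m/s²

The horizontal push has components F cos 26° = 97.3 × 0.8988 = 87.453 N up the incline and F sin 26° = 97.3 × 0.4384 = 42.656 N pressing into the surface.
The normal force is therefore N = mg cos 26° + F sin 26° = 70.538 + 42.656 = 113.194 N, and kinetic friction down the slope is μN = 0.38 × 113.194 = 43.014 N.
Along the incline: F cos 26° − mg sin 26° − μN = ma, so 87.453 − 34.406 − 43.014 = 8 a, giving a = 1.2541 m/s².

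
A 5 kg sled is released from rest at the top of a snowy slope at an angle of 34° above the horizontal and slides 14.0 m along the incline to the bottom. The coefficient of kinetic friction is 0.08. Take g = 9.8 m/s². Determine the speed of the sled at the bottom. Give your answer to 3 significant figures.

The weight component along the incline is mg sin 34° = 27.400 N and the normal force is N = mg cos 34° = 40.623 N.
Friction up the slope is f = μN = 0.08 × 40.623 = 3.250 N, so the net downslope force is 27.400 − 3.250 = 24.150 N and a = 24.150 / 5 = 4.8300 m/s².
Starting from rest over a distance of 14.0 m, v² = 2aL = 2 × 4.8300 × 14.0 = 135.2400, so v = 11.6293 m/s.

11.6 m/s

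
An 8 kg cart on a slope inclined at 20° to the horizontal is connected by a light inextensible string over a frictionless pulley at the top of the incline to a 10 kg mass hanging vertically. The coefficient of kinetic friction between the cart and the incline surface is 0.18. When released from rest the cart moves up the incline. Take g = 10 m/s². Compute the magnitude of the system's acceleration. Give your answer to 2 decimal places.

For the cart on the incline: the weight component along the slope is m₁g sin 20° = 8 × 10 × 0.3420 = 27.360 N and the normal force is N = m₁g cos 20° = 75.175 N.
Kinetic friction opposes the cart's motion up the incline: f = μN = 0.18 × 75.175 = 13.531 N acting down the slope.
Newton's second law for the cart (up-slope positive): T − 27.360 − 13.531 = 8 a. For the hanging mass (downward positive): 10 × 10 − T = 10 a.
Adding the two equations eliminates T: 59.109 = 18 a, so a = 3.2838 m/s².

3.28 m/s²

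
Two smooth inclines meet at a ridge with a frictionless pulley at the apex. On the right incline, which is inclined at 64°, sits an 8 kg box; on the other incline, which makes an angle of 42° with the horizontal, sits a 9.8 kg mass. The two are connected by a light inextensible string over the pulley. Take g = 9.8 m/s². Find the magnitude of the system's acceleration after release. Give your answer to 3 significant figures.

Resolve each weight along its own incline: the 8 kg mass has component 8 × 9.8 × sin 64° = 70.465 N down its slope, and the 9.8 kg mass has 9.8 × 9.8 × sin 42° = 64.263 N down its slope.
The 8 kg side's 70.465 N exceeds the other side's 64.263 N, so that mass slides down and the 9.8 kg mass slides up. Taking that direction as positive, Newton's second law for the whole system gives 70.465 − 64.263 = (8 + 9.8) a, so a = 6.202 / 17.8 = 0.3484 m/s².

0.348 m/s²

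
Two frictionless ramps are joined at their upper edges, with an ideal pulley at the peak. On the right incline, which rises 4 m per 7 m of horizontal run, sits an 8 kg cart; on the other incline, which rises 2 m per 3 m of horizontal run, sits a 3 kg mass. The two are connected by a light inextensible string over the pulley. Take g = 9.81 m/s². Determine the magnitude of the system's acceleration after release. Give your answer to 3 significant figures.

2.06 m/s²

Resolve each weight along its own incline: the 8 kg mass has component 8 × 9.81 × sin 29.74° = 38.937 N down its slope, and the 3 kg mass has 3 × 9.81 × sin 33.69° = 16.325 N down its slope.
The 8 kg side's 38.937 N exceeds the other side's 16.325 N, so that mass slides down and the 3 kg mass slides up. Taking that direction as positive, Newton's second law for the whole system gives 38.937 − 16.325 = (8 + 3) a, so a = 22.612 / 11 = 2.0556 m/s².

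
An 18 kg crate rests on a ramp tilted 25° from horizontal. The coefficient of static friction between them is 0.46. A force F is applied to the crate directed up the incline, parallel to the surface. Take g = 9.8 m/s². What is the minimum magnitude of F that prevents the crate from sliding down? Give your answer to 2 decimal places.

1.01 N

The normal force is N = mg cos 25° = 159.873 N. With F at its minimum the crate is on the verge of sliding down, so static friction is at its maximum μ_s N = 0.46 × 159.873 = 73.542 N and acts up the slope.
Equilibrium along the incline: F + μ_s N = mg sin 25°, so F = 74.550 − 73.542 = 1.008 N.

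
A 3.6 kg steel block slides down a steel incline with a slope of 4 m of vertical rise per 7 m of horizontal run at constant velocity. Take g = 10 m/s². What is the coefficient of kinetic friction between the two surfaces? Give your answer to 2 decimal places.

At constant velocity the net force along the incline is zero: mg sin 29.74° = μ mg cos 29.74°.
So μ = tan 29.74° = 0.4961 / 0.8682 = 0.5714.

0.57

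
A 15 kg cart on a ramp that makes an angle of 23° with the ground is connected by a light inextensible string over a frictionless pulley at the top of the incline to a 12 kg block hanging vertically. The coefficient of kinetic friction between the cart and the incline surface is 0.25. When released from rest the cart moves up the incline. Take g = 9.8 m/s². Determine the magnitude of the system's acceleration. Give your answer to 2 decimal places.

For the cart on the incline: the weight component along the slope is m₁g sin 23° = 15 × 9.8 × 0.3907 = 57.433 N and the normal force is N = m₁g cos 23° = 135.314 N.
Kinetic friction opposes the cart's motion up the incline: f = μN = 0.25 × 135.314 = 33.828 N acting down the slope.
Newton's second law for the cart (up-slope positive): T − 57.433 − 33.828 = 15 a. For the hanging block (downward positive): 12 × 9.8 − T = 12 a.
Adding the two equations eliminates T: 26.339 = 27 a, so a = 0.9755 m/s².

0.98 m/s²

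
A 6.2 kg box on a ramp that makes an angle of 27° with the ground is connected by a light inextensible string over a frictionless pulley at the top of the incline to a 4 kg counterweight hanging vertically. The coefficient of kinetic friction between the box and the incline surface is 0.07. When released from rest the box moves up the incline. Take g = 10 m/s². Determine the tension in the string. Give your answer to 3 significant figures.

For the box on the incline: the weight component along the slope is m₁g sin 27° = 6.2 × 10 × 0.4540 = 28.148 N and the normal force is N = m₁g cos 27° = 55.242 N.
Kinetic friction opposes the box's motion up the incline: f = μN = 0.07 × 55.242 = 3.867 N acting down the slope.
Newton's second law for the box (up-slope positive): T − 28.148 − 3.867 = 6.2 a. For the hanging counterweight (downward positive): 4 × 10 − T = 4 a.
Adding the two equations eliminates T: 7.985 = 10.2 a, so a = 0.7828 m/s².
Then from the hanging counterweight's equation, T = 4 × (10 − 0.7828) = 36.869 N.

36.9 N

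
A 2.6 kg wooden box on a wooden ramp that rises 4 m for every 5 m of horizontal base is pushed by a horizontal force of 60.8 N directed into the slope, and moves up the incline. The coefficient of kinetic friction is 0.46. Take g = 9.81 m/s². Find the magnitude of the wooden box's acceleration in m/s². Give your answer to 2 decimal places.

1.89 m/s²

The horizontal push has components F cos 38.66° = 60.8 × 0.7809 = 47.479 N up the incline and F sin 38.66° = 60.8 × 0.6247 = 37.982 N pressing into the surface.
The normal force is therefore N = mg cos 38.66° + F sin 38.66° = 19.918 + 37.982 = 57.900 N, and kinetic friction down the slope is μN = 0.46 × 57.900 = 26.634 N.
Along the incline: F cos 38.66° − mg sin 38.66° − μN = ma, so 47.479 − 15.934 − 26.634 = 2.6 a, giving a = 1.8888 m/s².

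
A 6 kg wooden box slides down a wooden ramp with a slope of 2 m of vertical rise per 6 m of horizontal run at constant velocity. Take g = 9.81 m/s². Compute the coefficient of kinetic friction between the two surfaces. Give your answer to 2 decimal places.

At constant velocity the net force along the incline is zero: mg sin 18.43° = μ mg cos 18.43°.
So μ = tan 18.43° = 0.3162 / 0.9487 = 0.3333.

0.33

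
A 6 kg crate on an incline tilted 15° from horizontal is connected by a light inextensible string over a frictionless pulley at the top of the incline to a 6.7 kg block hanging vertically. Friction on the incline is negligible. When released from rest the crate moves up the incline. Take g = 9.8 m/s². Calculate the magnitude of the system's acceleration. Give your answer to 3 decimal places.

3.972 m/s²

For the crate on the incline: the weight component along the slope is m₁g sin 15° = 6 × 9.8 × 0.2588 = 15.217 N and the normal force is N = m₁g cos 15° = 56.796 N.
Newton's second law for the crate (up-slope positive): T − 15.217 = 6 a. For the hanging block (downward positive): 6.7 × 9.8 − T = 6.7 a.
Adding the two equations eliminates T: 50.443 = 12.7 a, so a = 3.9719 m/s².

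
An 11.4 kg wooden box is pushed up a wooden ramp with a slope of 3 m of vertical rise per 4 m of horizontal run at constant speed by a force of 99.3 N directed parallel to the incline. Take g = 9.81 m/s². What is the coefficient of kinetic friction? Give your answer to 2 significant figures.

0.36

At constant speed ΣF = 0 along the incline. The applied 99.3 N acts up the slope; the weight component mg sin 36.87° = 67.100 N and kinetic friction μN both act down the slope.
So 99.3 = 67.100 + μ × 89.467, giving μ = (99.3 − 67.100) / 89.467 = 0.3599.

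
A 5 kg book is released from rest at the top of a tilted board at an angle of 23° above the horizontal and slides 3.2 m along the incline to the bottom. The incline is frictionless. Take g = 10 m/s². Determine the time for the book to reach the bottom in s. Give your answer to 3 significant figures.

1.28 s

The weight component along the incline is mg sin 23° = 19.537 N and the normal force is N = mg cos 23° = 46.025 N.
With no friction, a = g sin 23° = 3.9073 m/s².
Starting from rest, L = ½at², so t = √(2L/a) = √(2 × 3.2 / 3.9073) = 1.2798 s.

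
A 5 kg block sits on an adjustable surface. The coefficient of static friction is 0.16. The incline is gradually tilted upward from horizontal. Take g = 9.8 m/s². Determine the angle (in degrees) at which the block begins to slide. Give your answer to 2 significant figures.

9.1°

At the threshold of sliding, static friction is at its maximum μ_s N and exactly balances the weight component along the incline: mg sin θ = μ_s mg cos θ.
Hence tan θ = μ_s = 0.16, so θ = arctan(0.16) = 9.0903°.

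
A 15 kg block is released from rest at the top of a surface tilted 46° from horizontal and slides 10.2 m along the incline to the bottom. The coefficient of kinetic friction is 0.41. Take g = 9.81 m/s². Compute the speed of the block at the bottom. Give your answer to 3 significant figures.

The weight component along the incline is mg sin 46° = 105.851 N and the normal force is N = mg cos 46° = 102.219 N.
Friction up the slope is f = μN = 0.41 × 102.219 = 41.910 N, so the net downslope force is 105.851 − 41.910 = 63.941 N and a = 63.941 / 15 = 4.2627 m/s².
Starting from rest over a distance of 10.2 m, v² = 2aL = 2 × 4.2627 × 10.2 = 86.9591, so v = 9.3252 m/s.

9.33 m/s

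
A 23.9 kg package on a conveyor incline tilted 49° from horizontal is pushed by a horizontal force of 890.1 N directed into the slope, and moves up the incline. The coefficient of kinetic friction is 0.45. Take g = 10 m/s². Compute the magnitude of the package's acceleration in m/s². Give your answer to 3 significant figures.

The horizontal push has components F cos 49° = 890.1 × 0.6561 = 583.995 N up the incline and F sin 49° = 890.1 × 0.7547 = 671.758 N pressing into the surface.
The normal force is therefore N = mg cos 49° + F sin 49° = 156.808 + 671.758 = 828.566 N, and kinetic friction down the slope is μN = 0.45 × 828.566 = 372.855 N.
Along the incline: F cos 49° − mg sin 49° − μN = ma, so 583.995 − 180.373 − 372.855 = 23.9 a, giving a = 1.2873 m/s².

1.29 m/s²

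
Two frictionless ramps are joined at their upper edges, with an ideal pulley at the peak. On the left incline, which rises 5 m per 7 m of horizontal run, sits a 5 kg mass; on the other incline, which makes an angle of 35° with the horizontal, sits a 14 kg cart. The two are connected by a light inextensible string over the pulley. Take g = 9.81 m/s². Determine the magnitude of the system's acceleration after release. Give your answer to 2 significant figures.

Resolve each weight along its own incline: the 5 kg mass has component 5 × 9.81 × sin 35.54° = 28.510 N down its slope, and the 14 kg mass has 14 × 9.81 × sin 35° = 78.775 N down its slope.
The 14 kg side's 78.775 N exceeds the other side's 28.510 N, so that mass slides down and the 5 kg mass slides up. Taking that direction as positive, Newton's second law for the whole system gives 78.775 − 28.510 = (5 + 14) a, so a = 50.265 / 19 = 2.6455 m/s².

2.6 m/s²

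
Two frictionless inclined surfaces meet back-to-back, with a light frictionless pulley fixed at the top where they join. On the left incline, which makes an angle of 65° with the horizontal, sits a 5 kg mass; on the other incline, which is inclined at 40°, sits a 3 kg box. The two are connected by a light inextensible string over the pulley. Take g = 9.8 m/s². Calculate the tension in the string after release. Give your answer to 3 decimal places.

Resolve each weight along its own incline: the 5 kg mass has component 5 × 9.8 × sin 65° = 44.409 N down its slope, and the 3 kg mass has 3 × 9.8 × sin 40° = 18.898 N down its slope.
The 5 kg side's 44.409 N exceeds the other side's 18.898 N, so that mass slides down and the 3 kg mass slides up. Taking that direction as positive, Newton's second law for the whole system gives 44.409 − 18.898 = (5 + 3) a, so a = 25.511 / 8 = 3.1889 m/s².
For the 3 kg mass (up-slope positive): T − 18.898 = 3 × 3.1889, so T = 28.465 N.

28.465 N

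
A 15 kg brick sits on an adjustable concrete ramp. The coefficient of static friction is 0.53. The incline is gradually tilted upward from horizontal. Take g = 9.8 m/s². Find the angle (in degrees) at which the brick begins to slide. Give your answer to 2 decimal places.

27.92°

At the threshold of sliding, static friction is at its maximum μ_s N and exactly balances the weight component along the incline: mg sin θ = μ_s mg cos θ.
Hence tan θ = μ_s = 0.53, so θ = arctan(0.53) = 27.9236°.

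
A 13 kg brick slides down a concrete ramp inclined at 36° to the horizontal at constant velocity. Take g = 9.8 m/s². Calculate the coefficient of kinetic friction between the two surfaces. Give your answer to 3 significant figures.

0.727

At constant velocity the net force along the incline is zero: mg sin 36° = μ mg cos 36°.
So μ = tan 36° = 0.5878 / 0.8090 = 0.7266.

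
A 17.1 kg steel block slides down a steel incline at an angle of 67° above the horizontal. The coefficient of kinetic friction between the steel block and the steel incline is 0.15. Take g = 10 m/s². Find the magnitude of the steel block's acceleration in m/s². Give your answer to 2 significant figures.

8.6 m/s²

Resolving the weight along the incline: the component pulling the steel block down the slope is mg sin 67° = 17.1 × 10 × 0.9205 = 157.405 N, and the normal force is N = mg cos 67° = 17.1 × 10 × 0.3907 = 66.810 N.
Kinetic friction acts up the slope with magnitude f = μN = 0.15 × 66.810 = 10.021 N.
Net force along the incline is 157.405 − 10.021 = 147.384 N, so a = 147.384 / 17.1 = 8.6189 m/s².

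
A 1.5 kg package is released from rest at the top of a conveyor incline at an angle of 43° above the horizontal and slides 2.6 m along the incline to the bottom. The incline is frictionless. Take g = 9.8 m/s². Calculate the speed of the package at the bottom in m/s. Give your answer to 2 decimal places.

5.90 m/s

The weight component along the incline is mg sin 43° = 10.025 N and the normal force is N = mg cos 43° = 10.751 N.
With no friction, a = g sin 43° = 6.6836 m/s².
Starting from rest over a distance of 2.6 m, v² = 2aL = 2 × 6.6836 × 2.6 = 34.7547, so v = 5.8953 m/s.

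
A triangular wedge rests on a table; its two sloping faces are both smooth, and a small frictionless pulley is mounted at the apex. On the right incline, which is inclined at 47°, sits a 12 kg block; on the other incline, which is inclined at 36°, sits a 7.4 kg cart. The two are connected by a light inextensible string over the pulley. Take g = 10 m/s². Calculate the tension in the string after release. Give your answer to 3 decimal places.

Resolve each weight along its own incline: the 12 kg mass has component 12 × 10 × sin 47° = 87.762 N down its slope, and the 7.4 kg mass has 7.4 × 10 × sin 36° = 43.496 N down its slope.
The 12 kg side's 87.762 N exceeds the other side's 43.496 N, so that mass slides down and the 7.4 kg mass slides up. Taking that direction as positive, Newton's second law for the whole system gives 87.762 − 43.496 = (12 + 7.4) a, so a = 44.266 / 19.4 = 2.2818 m/s².
For the 7.4 kg mass (up-slope positive): T − 43.496 = 7.4 × 2.2818, so T = 60.381 N.

60.381 N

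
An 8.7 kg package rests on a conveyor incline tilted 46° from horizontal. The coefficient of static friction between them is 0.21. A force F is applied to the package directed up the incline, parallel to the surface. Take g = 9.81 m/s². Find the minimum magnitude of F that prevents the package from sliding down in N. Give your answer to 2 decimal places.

The normal force is N = mg cos 46° = 59.287 N. With F at its minimum the package is on the verge of sliding down, so static friction is at its maximum μ_s N = 0.21 × 59.287 = 12.450 N and acts up the slope.
Equilibrium along the incline: F + μ_s N = mg sin 46°, so F = 61.393 − 12.450 = 48.943 N.

48.94 N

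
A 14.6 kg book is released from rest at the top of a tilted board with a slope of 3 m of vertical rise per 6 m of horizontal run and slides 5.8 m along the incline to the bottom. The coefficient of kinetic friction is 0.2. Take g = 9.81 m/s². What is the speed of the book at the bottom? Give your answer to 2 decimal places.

The weight component along the incline is mg sin 26.57° = 64.053 N and the normal force is N = mg cos 26.57° = 128.105 N.
Friction up the slope is f = μN = 0.2 × 128.105 = 25.621 N, so the net downslope force is 64.053 − 25.621 = 38.432 N and a = 38.432 / 14.6 = 2.6323 m/s².
Starting from rest over a distance of 5.8 m, v² = 2aL = 2 × 2.6323 × 5.8 = 30.5347, so v = 5.5258 m/s.

5.53 m/s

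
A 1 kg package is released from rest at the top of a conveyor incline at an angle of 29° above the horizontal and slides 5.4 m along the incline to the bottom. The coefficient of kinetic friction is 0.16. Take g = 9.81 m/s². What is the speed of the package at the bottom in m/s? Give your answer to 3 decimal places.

6.045 m/s

The weight component along the incline is mg sin 29° = 4.756 N and the normal force is N = mg cos 29° = 8.580 N.
Friction up the slope is f = μN = 0.16 × 8.580 = 1.373 N, so the net downslope force is 4.756 − 1.373 = 3.383 N and a = 3.383 / 1 = 3.3830 m/s².
Starting from rest over a distance of 5.4 m, v² = 2aL = 2 × 3.3830 × 5.4 = 36.5364, so v = 6.0445 m/s.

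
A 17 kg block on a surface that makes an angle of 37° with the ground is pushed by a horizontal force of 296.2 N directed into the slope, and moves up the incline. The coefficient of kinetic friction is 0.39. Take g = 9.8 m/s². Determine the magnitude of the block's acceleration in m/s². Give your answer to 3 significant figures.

The horizontal push has components F cos 37° = 296.2 × 0.7986 = 236.545 N up the incline and F sin 37° = 296.2 × 0.6018 = 178.253 N pressing into the surface.
The normal force is therefore N = mg cos 37° + F sin 37° = 133.047 + 178.253 = 311.300 N, and kinetic friction down the slope is μN = 0.39 × 311.300 = 121.407 N.
Along the incline: F cos 37° − mg sin 37° − μN = ma, so 236.545 − 100.260 − 121.407 = 17 a, giving a = 0.8752 m/s².

0.875 m/s²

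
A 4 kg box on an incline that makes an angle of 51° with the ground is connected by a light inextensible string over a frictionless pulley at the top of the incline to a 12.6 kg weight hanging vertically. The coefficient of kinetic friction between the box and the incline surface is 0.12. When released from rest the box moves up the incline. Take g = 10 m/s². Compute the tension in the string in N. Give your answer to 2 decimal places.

For the box on the incline: the weight component along the slope is m₁g sin 51° = 4 × 10 × 0.7771 = 31.084 N and the normal force is N = m₁g cos 51° = 25.173 N.
Kinetic friction opposes the box's motion up the incline: f = μN = 0.12 × 25.173 = 3.021 N acting down the slope.
Newton's second law for the box (up-slope positive): T − 31.084 − 3.021 = 4 a. For the hanging weight (downward positive): 12.6 × 10 − T = 12.6 a.
Adding the two equations eliminates T: 91.895 = 16.6 a, so a = 5.5358 m/s².
Then from the hanging weight's equation, T = 12.6 × (10 − 5.5358) = 56.249 N.

56.25 N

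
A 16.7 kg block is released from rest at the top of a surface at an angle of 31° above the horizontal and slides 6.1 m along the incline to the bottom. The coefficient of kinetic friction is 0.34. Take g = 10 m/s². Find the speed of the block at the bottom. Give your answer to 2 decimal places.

5.22 m/s

The weight component along the incline is mg sin 31° = 86.011 N and the normal force is N = mg cos 31° = 143.147 N.
Friction up the slope is f = μN = 0.34 × 143.147 = 48.670 N, so the net downslope force is 86.011 − 48.670 = 37.341 N and a = 37.341 / 16.7 = 2.2360 m/s².
Starting from rest over a distance of 6.1 m, v² = 2aL = 2 × 2.2360 × 6.1 = 27.2792, so v = 5.2229 m/s.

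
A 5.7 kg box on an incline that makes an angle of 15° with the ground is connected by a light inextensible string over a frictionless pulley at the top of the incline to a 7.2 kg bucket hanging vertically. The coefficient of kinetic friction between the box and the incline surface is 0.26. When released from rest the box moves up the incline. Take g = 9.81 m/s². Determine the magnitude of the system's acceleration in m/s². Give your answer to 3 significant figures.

For the box on the incline: the weight component along the slope is m₁g sin 15° = 5.7 × 9.81 × 0.2588 = 14.471 N and the normal force is N = m₁g cos 15° = 54.012 N.
Kinetic friction opposes the box's motion up the incline: f = μN = 0.26 × 54.012 = 14.043 N acting down the slope.
Newton's second law for the box (up-slope positive): T − 14.471 − 14.043 = 5.7 a. For the hanging bucket (downward positive): 7.2 × 9.81 − T = 7.2 a.
Adding the two equations eliminates T: 42.118 = 12.9 a, so a = 3.2650 m/s².

3.26 m/s²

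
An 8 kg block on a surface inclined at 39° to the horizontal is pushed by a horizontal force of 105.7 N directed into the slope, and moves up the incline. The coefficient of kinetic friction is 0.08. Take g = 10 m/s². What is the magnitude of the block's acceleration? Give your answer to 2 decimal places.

2.69 m/s²

The horizontal push has components F cos 39° = 105.7 × 0.7771 = 82.139 N up the incline and F sin 39° = 105.7 × 0.6293 = 66.517 N pressing into the surface.
The normal force is therefore N = mg cos 39° + F sin 39° = 62.168 + 66.517 = 128.685 N, and kinetic friction down the slope is μN = 0.08 × 128.685 = 10.295 N.
Along the incline: F cos 39° − mg sin 39° − μN = ma, so 82.139 − 50.344 − 10.295 = 8 a, giving a = 2.6875 m/s².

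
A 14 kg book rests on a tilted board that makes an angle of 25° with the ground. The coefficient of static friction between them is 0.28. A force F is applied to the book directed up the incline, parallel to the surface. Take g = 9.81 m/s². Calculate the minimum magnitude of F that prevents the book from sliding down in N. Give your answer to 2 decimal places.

23.19 N

The normal force is N = mg cos 25° = 124.472 N. With F at its minimum the book is on the verge of sliding down, so static friction is at its maximum μ_s N = 0.28 × 124.472 = 34.852 N and acts up the slope.
Equilibrium along the incline: F + μ_s N = mg sin 25°, so F = 58.042 − 34.852 = 23.190 N.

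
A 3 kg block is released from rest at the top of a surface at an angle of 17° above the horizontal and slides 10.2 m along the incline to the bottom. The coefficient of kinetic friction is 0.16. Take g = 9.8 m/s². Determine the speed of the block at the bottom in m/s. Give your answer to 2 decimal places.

5.28 m/s

The weight component along the incline is mg sin 17° = 8.596 N and the normal force is N = mg cos 17° = 28.115 N.
Friction up the slope is f = μN = 0.16 × 28.115 = 4.498 N, so the net downslope force is 8.596 − 4.498 = 4.098 N and a = 4.098 / 3 = 1.3660 m/s².
Starting from rest over a distance of 10.2 m, v² = 2aL = 2 × 1.3660 × 10.2 = 27.8664, so v = 5.2789 m/s.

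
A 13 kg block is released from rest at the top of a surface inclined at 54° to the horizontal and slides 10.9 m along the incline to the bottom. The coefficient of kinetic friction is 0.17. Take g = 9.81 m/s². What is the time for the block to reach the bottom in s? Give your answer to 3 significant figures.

The weight component along the incline is mg sin 54° = 103.174 N and the normal force is N = mg cos 54° = 74.960 N.
Friction up the slope is f = μN = 0.17 × 74.960 = 12.743 N, so the net downslope force is 103.174 − 12.743 = 90.431 N and a = 90.431 / 13 = 6.9562 m/s².
Starting from rest, L = ½at², so t = √(2L/a) = √(2 × 10.9 / 6.9562) = 1.7703 s.

1.77 s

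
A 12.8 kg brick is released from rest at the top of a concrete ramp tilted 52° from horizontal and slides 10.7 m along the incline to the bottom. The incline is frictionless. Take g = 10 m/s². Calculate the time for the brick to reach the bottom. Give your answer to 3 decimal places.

The weight component along the incline is mg sin 52° = 100.865 N and the normal force is N = mg cos 52° = 78.805 N.
With no friction, a = g sin 52° = 7.8801 m/s².
Starting from rest, L = ½at², so t = √(2L/a) = √(2 × 10.7 / 7.8801) = 1.6479 s.

1.648 s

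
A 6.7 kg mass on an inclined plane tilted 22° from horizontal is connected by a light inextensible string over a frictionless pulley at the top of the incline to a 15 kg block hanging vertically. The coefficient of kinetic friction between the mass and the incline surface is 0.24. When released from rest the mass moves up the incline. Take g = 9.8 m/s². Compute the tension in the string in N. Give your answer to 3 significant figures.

For the mass on the incline: the weight component along the slope is m₁g sin 22° = 6.7 × 9.8 × 0.3746 = 24.596 N and the normal force is N = m₁g cos 22° = 60.879 N.
Kinetic friction opposes the mass's motion up the incline: f = μN = 0.24 × 60.879 = 14.611 N acting down the slope.
Newton's second law for the mass (up-slope positive): T − 24.596 − 14.611 = 6.7 a. For the hanging block (downward positive): 15 × 9.8 − T = 15 a.
Adding the two equations eliminates T: 107.793 = 21.7 a, so a = 4.9674 m/s².
Then from the hanging block's equation, T = 15 × (9.8 − 4.9674) = 72.489 N.

72.5 N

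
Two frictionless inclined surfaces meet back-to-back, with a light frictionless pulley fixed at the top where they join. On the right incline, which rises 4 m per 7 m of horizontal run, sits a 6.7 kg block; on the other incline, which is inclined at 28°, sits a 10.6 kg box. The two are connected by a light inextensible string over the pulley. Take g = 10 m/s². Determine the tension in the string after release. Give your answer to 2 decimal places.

Resolve each weight along its own incline: the 6.7 kg mass has component 6.7 × 10 × sin 29.74° = 33.241 N down its slope, and the 10.6 kg mass has 10.6 × 10 × sin 28° = 49.764 N down its slope.
The 10.6 kg side's 49.764 N exceeds the other side's 33.241 N, so that mass slides down and the 6.7 kg mass slides up. Taking that direction as positive, Newton's second law for the whole system gives 49.764 − 33.241 = (6.7 + 10.6) a, so a = 16.523 / 17.3 = 0.9551 m/s².
For the 6.7 kg mass (up-slope positive): T − 33.241 = 6.7 × 0.9551, so T = 39.640 N.

39.64 N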